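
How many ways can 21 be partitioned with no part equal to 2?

Systematic enumeration (by largest part, then next-largest, …) yields 302.

302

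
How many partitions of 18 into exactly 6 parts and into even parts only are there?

The partitions of 18 that satisfy the conditions:
8, 2, 2, 2, 2, 2
6, 4, 2, 2, 2, 2
4, 4, 4, 2, 2, 2

3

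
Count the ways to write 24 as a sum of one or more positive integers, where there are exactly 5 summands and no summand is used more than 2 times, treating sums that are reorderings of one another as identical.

124

Counting exhaustively, 124 partitions satisfy the conditions.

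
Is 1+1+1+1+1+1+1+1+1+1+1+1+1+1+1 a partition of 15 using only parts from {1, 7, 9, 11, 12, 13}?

Yes

The parts sum to 15, and the condition 'each summand belongs to {1, 7, 9, 11, 12, 13}' holds.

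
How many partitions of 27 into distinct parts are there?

192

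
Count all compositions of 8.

128

The number of compositions of n is 2^(n−1); here 2^7 = 128.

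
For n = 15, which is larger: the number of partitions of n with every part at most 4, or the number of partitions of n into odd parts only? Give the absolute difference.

27

Partitions of 15 with every part at most 4: 54.
Partitions of 15 into odd parts only: 27.
|54 − 27| = 27.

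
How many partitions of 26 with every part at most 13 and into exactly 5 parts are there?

168

A full systematic count gives 168.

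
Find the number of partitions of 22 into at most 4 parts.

Direct enumeration gives 136 partitions.

136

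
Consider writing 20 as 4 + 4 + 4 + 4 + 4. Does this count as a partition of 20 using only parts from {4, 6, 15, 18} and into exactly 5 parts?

The parts sum to 20, and the condition 'each summand belongs to {4, 6, 15, 18}' holds; the condition 'there are exactly 5 summands' holds.

Yes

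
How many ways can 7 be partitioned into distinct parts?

5

They are:
7
6, 1
5, 2
4, 3
4, 2, 1
Counting gives 5.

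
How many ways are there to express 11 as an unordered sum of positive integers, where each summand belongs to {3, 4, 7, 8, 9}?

3

Listing the qualifying partitions of 11:
8+3
7+4
4+4+3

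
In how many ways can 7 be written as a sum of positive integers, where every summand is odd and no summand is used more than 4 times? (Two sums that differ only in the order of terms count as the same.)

4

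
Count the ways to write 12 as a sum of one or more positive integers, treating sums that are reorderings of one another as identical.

Direct enumeration gives 77 partitions.

77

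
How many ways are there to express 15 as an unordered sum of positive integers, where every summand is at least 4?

They are:
15
4+11
5+10
6+9
7+8
4+4+7
4+5+6
5+5+5
Counting gives 8.

8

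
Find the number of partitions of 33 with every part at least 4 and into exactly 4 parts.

Counting exhaustively, 72 partitions satisfy the conditions.

72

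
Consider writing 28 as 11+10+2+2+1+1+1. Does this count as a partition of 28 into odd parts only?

No

The parts sum to 28, and the condition 'every summand is odd' is violated.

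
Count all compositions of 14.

Each of the 13 gaps between 14 units is either a break or not: 2^13 = 8192.

8192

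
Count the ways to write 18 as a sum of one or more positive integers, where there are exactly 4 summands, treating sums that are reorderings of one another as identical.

A partial list (first 12 by largest part):
15,1,1,1
14,2,1,1
13,3,1,1
13,2,2,1
12,4,1,1
12,3,2,1
12,2,2,2
11,5,1,1
11,4,2,1
11,3,3,1
11,3,2,2
10,6,1,1
…and 35 more, for 47 total.

47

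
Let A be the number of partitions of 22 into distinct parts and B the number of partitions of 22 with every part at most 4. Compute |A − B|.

47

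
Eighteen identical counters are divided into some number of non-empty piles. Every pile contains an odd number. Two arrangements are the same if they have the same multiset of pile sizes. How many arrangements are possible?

46

There are too many to list fully; the first 12 (by largest part) are:
17 + 1
15 + 3
15 + 1 + 1 + 1
13 + 5
13 + 3 + 1 + 1
13 + 1 + 1 + 1 + 1 + 1
11 + 7
11 + 5 + 1 + 1
11 + 3 + 3 + 1
11 + 3 + 1 + 1 + 1 + 1
11 + 1 + 1 + 1 + 1 + 1 + 1 + 1
9 + 9
…and 34 more, for 46 total.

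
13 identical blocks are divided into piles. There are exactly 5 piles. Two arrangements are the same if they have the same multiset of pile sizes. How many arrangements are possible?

18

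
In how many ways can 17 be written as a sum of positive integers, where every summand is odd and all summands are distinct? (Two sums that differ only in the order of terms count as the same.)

Listing the qualifying partitions of 17:
17
13 + 3 + 1
11 + 5 + 1
9 + 7 + 1
9 + 5 + 3
That's 5 in total.

5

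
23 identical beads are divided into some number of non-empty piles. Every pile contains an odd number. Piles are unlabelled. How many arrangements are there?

Counting exhaustively, 104 partitions satisfy the conditions.

104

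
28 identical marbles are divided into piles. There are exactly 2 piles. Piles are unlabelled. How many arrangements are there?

Listing the qualifying partitions of 28:
1, 27
2, 26
3, 25
4, 24
5, 23
6, 22
7, 21
8, 20
9, 19
10, 18
11, 17
12, 16
13, 15
14, 14

14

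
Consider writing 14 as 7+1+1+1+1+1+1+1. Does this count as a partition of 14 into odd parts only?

Yes

The parts sum to 14, and the condition 'every summand is odd' holds.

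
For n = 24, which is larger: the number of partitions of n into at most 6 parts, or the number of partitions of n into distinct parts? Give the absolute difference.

410

Partitions of 24 into at most 6 parts: 532.
Partitions of 24 into distinct parts: 122.
|532 − 122| = 410.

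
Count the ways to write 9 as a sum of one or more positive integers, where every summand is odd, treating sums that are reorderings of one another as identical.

8

Enumerating:
9
7, 1, 1
5, 3, 1
5, 1, 1, 1, 1
3, 3, 3
3, 3, 1, 1, 1
3, 1, 1, 1, 1, 1, 1
1, 1, 1, 1, 1, 1, 1, 1, 1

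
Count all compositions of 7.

The number of compositions of n is 2^(n−1); here 2^6 = 64.

64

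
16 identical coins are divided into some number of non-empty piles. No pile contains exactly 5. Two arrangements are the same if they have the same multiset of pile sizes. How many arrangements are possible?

175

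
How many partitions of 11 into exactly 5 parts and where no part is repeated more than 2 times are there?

3

They are:
1+1+2+2+5
1+1+2+3+4
1+2+2+3+3
That's 3 in total.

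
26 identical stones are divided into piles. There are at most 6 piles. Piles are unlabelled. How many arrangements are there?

709

Systematic enumeration (by largest part, then next-largest, …) yields 709.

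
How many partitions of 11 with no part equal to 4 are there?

41

A partial list (first 12 by largest part):
11
10+1
9+2
9+1+1
8+3
8+2+1
8+1+1+1
7+3+1
7+2+2
7+2+1+1
7+1+1+1+1
6+5
…and 29 more, for 41 total.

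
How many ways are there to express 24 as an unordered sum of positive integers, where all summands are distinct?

122

A full systematic count gives 122.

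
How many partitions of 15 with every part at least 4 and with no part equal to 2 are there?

The partitions of 15 that satisfy the conditions:
15
11,4
10,5
9,6
8,7
7,4,4
6,5,4
5,5,5
That's 8 in total.

8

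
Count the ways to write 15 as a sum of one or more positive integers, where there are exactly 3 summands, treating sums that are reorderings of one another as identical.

They are:
13+1+1
12+2+1
11+3+1
11+2+2
10+4+1
10+3+2
9+5+1
9+4+2
9+3+3
8+6+1
8+5+2
8+4+3
7+7+1
7+6+2
7+5+3
7+4+4
6+6+3
6+5+4
5+5+5

19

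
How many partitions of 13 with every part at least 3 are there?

They are:
13
10 + 3
9 + 4
8 + 5
7 + 6
7 + 3 + 3
6 + 4 + 3
5 + 5 + 3
5 + 4 + 4
4 + 3 + 3 + 3

10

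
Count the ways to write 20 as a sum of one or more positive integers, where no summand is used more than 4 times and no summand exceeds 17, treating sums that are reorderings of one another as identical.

Counting exhaustively, 405 partitions satisfy the conditions.

405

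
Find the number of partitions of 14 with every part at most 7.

Enumerating by decreasing first part gives 105 partitions in all.

105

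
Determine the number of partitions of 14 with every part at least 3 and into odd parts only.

4

They are:
3,11
5,9
7,7
3,3,3,5
That's 4 in total.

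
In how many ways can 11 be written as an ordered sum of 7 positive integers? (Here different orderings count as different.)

By stars and bars with positive parts, the count is C(10,6) = 210.

210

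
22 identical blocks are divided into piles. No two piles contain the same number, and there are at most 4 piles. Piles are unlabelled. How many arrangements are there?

75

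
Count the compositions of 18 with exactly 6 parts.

6188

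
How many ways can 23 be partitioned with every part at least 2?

Systematic enumeration (by largest part, then next-largest, …) yields 253.

253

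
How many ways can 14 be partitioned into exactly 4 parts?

The partitions of 14 that satisfy the conditions:
11+1+1+1
10+2+1+1
9+3+1+1
9+2+2+1
8+4+1+1
8+3+2+1
8+2+2+2
7+5+1+1
7+4+2+1
7+3+3+1
7+3+2+2
6+6+1+1
6+5+2+1
6+4+3+1
6+4+2+2
6+3+3+2
5+5+3+1
5+5+2+2
5+4+4+1
5+4+3+2
5+3+3+3
4+4+4+2
4+4+3+3
That's 23 in total.

23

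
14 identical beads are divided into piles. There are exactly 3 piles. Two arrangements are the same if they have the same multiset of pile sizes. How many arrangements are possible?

16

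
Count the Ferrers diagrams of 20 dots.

627

There are 627 such partitions.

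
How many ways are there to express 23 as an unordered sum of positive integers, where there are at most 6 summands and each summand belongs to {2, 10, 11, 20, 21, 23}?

Listing the qualifying partitions of 23:
23
21 + 2
11 + 10 + 2

3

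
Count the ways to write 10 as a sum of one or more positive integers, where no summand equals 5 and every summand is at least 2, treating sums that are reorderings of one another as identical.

10

Listing the qualifying partitions of 10:
10
8, 2
7, 3
6, 4
6, 2, 2
4, 4, 2
4, 3, 3
4, 2, 2, 2
3, 3, 2, 2
2, 2, 2, 2, 2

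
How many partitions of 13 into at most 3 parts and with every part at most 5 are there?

2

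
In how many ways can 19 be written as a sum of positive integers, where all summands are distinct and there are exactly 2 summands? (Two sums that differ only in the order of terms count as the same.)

9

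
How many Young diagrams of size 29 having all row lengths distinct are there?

256

There are 256 such partitions.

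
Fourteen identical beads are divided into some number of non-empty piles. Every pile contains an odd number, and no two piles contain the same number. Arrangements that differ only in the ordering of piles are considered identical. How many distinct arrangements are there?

3

The partitions of 14 that satisfy the conditions:
1 + 13
3 + 11
5 + 9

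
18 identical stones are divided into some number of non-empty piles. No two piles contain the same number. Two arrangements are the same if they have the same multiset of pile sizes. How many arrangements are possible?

A partial list (first 12 by largest part):
18
17 + 1
16 + 2
15 + 3
15 + 2 + 1
14 + 4
14 + 3 + 1
13 + 5
13 + 4 + 1
13 + 3 + 2
12 + 6
12 + 5 + 1
…and 34 more, for 46 total.

46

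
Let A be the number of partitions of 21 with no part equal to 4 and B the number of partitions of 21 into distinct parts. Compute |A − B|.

Partitions of 21 with no part equal to 4: 495.
Partitions of 21 into distinct parts: 76.
|495 − 76| = 419.

419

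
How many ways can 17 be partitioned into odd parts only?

A partial list (first 12 by largest part):
17
1+1+15
1+3+13
1+1+1+1+13
1+5+11
3+3+11
1+1+1+3+11
1+1+1+1+1+1+11
1+7+9
3+5+9
1+1+1+5+9
1+1+3+3+9
…and 26 more, for 38 total.

38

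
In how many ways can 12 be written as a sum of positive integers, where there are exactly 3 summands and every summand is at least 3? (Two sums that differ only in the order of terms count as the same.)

3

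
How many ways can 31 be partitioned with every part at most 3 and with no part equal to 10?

96

Systematic enumeration (by largest part, then next-largest, …) yields 96.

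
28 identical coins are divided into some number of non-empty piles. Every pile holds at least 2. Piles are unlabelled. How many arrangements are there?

Enumerating by decreasing first part gives 708 partitions in all.

708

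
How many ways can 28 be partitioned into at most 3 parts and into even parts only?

They are:
28
2, 26
4, 24
2, 2, 24
6, 22
2, 4, 22
8, 20
2, 6, 20
4, 4, 20
10, 18
2, 8, 18
4, 6, 18
12, 16
2, 10, 16
4, 8, 16
6, 6, 16
14, 14
2, 12, 14
4, 10, 14
6, 8, 14
4, 12, 12
6, 10, 12
8, 8, 12
8, 10, 10
That's 24 in total.

24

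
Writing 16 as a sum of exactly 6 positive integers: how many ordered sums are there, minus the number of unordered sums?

Ordered (compositions into 6 parts): C(15,5) = 3003.
Unordered (partitions into 6 parts): 35.
Difference: 3003 − 35 = 2968.

2968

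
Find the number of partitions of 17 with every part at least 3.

25

The partitions of 17 that satisfy the conditions:
17
3, 14
4, 13
5, 12
6, 11
3, 3, 11
7, 10
3, 4, 10
8, 9
3, 5, 9
4, 4, 9
3, 6, 8
4, 5, 8
3, 3, 3, 8
3, 7, 7
4, 6, 7
5, 5, 7
3, 3, 4, 7
5, 6, 6
3, 3, 5, 6
3, 4, 4, 6
3, 4, 5, 5
4, 4, 4, 5
3, 3, 3, 3, 5
3, 3, 3, 4, 4
Counting gives 25.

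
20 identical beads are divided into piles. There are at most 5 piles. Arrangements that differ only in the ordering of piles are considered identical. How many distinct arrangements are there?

There are 192 such partitions.

192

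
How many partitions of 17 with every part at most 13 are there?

Direct enumeration gives 290 partitions.

290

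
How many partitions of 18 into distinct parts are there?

A partial list (first 12 by largest part):
18
1,17
2,16
3,15
1,2,15
4,14
1,3,14
5,13
1,4,13
2,3,13
6,12
1,5,12
…and 34 more, for 46 total.

46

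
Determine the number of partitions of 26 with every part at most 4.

Counting exhaustively, 206 partitions satisfy the conditions.

206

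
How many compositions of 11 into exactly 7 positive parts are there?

By stars and bars with positive parts, the count is C(10,6) = 210.

210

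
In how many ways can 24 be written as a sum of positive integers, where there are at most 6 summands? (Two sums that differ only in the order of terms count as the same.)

532

Enumerating by decreasing first part gives 532 partitions in all.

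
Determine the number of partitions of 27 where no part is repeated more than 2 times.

Systematic enumeration (by largest part, then next-largest, …) yields 731.

731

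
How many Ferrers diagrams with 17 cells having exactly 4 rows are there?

A partial list (first 12 by largest part):
1+1+1+14
1+1+2+13
1+1+3+12
1+2+2+12
1+1+4+11
1+2+3+11
2+2+2+11
1+1+5+10
1+2+4+10
1+3+3+10
2+2+3+10
1+1+6+9
…and 27 more, for 39 total.

39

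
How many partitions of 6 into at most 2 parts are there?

Enumerating:
6
1+5
2+4
3+3

4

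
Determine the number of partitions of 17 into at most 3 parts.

33

A partial list (first 12 by largest part):
17
16,1
15,2
15,1,1
14,3
14,2,1
13,4
13,3,1
13,2,2
12,5
12,4,1
12,3,2
…and 21 more, for 33 total.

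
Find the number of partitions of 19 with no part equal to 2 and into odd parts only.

There are too many to list fully; the first 12 (by largest part) are:
19
1+1+17
1+3+15
1+1+1+1+15
1+5+13
3+3+13
1+1+1+3+13
1+1+1+1+1+1+13
1+7+11
3+5+11
1+1+1+5+11
1+1+3+3+11
…and 42 more, for 54 total.

54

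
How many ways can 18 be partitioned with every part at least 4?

Listing the qualifying partitions of 18:
18
4,14
5,13
6,12
7,11
8,10
4,4,10
9,9
4,5,9
4,6,8
5,5,8
4,7,7
5,6,7
6,6,6
4,4,4,6
4,4,5,5
That's 16 in total.

16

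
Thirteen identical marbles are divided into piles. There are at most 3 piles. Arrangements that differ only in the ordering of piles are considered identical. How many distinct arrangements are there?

21

The partitions of 13 that satisfy the conditions:
13
12,1
11,2
11,1,1
10,3
10,2,1
9,4
9,3,1
9,2,2
8,5
8,4,1
8,3,2
7,6
7,5,1
7,4,2
7,3,3
6,6,1
6,5,2
6,4,3
5,5,3
5,4,4
That's 21 in total.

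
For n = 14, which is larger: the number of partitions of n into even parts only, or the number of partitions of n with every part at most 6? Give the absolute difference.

75

Partitions of 14 into even parts only: 15.
Partitions of 14 with every part at most 6: 90.
|15 − 90| = 75.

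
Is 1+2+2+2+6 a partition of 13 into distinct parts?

No

The parts sum to 13, and the condition 'all summands are distinct' is violated.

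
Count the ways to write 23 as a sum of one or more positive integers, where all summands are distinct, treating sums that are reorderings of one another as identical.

Counting exhaustively, 104 partitions satisfy the conditions.

104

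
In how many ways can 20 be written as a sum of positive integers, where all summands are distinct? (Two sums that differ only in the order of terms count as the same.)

A partial list (first 12 by largest part):
20
1+19
2+18
3+17
1+2+17
4+16
1+3+16
5+15
1+4+15
2+3+15
6+14
1+5+14
…and 52 more, for 64 total.

64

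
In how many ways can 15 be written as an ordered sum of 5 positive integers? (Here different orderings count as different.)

1001

By stars and bars with positive parts, the count is C(14,4) = 1001.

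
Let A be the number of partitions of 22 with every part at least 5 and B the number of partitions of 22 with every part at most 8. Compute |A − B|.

620

Partitions of 22 with every part at least 5: 18.
Partitions of 22 with every part at most 8: 638.
|18 − 638| = 620.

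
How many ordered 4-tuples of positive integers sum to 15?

364

A composition of 15 into 4 positive parts is chosen by placing 3 dividers among the 14 gaps between 15 units: C(14,3) = 364.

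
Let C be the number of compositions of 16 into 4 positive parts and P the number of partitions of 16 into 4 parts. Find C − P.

Ordered (compositions into 4 parts): C(15,3) = 455.
Unordered (partitions into 4 parts): 34.
Difference: 455 − 34 = 421.

421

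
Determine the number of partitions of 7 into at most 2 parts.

They are:
7
1,6
2,5
3,4
That's 4 in total.

4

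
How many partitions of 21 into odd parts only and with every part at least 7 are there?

2

Listing the qualifying partitions of 21:
21
7 + 7 + 7
Counting gives 2.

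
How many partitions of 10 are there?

42

There are too many to list fully; the first 12 (by largest part) are:
10
1, 9
2, 8
1, 1, 8
3, 7
1, 2, 7
1, 1, 1, 7
4, 6
1, 3, 6
2, 2, 6
1, 1, 2, 6
1, 1, 1, 1, 6
…and 30 more, for 42 total.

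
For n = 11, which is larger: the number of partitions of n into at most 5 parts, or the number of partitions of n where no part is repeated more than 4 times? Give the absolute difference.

Partitions of 11 into at most 5 parts: 37.
Partitions of 11 where no part is repeated more than 4 times: 44.
|37 − 44| = 7.

7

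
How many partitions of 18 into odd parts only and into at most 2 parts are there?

They are:
17 + 1
15 + 3
13 + 5
11 + 7
9 + 9
That's 5 in total.

5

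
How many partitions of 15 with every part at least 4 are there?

8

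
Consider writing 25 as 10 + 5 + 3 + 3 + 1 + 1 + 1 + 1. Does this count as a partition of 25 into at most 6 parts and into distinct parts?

No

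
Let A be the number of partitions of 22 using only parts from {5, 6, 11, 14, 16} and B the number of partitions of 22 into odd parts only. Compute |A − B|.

85

Partitions of 22 using only parts from {5, 6, 11, 14, 16}: 4.
Partitions of 22 into odd parts only: 89.
|4 − 89| = 85.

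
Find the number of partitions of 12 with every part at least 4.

5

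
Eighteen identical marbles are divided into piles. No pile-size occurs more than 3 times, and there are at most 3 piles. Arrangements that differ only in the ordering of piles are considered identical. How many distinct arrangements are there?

37

There are too many to list fully; the first 12 (by largest part) are:
18
17 + 1
16 + 2
16 + 1 + 1
15 + 3
15 + 2 + 1
14 + 4
14 + 3 + 1
14 + 2 + 2
13 + 5
13 + 4 + 1
13 + 3 + 2
…and 25 more, for 37 total.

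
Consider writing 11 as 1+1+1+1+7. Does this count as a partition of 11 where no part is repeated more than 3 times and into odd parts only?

The parts sum to 11, and the condition 'no summand is used more than 3 times' is violated.

No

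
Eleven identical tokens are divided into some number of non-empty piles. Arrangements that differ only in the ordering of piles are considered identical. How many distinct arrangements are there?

56

There are too many to list fully; the first 12 (by largest part) are:
11
10 + 1
9 + 2
9 + 1 + 1
8 + 3
8 + 2 + 1
8 + 1 + 1 + 1
7 + 4
7 + 3 + 1
7 + 2 + 2
7 + 2 + 1 + 1
7 + 1 + 1 + 1 + 1
…and 44 more, for 56 total.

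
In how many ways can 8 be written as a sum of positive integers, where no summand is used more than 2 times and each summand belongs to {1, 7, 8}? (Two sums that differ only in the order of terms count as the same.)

Enumerating:
8
7 + 1

2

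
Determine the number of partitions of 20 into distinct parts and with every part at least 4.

12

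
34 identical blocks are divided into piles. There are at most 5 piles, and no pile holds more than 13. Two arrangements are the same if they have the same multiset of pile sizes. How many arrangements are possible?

322

Enumerating by decreasing first part gives 322 partitions in all.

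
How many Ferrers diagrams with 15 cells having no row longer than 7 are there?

Direct enumeration gives 131 partitions.

131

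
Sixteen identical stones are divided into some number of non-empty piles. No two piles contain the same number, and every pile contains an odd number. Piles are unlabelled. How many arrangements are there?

5

Enumerating:
15, 1
13, 3
11, 5
9, 7
7, 5, 3, 1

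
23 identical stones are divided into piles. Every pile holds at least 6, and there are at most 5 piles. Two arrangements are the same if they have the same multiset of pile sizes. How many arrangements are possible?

Listing the qualifying partitions of 23:
23
17 + 6
16 + 7
15 + 8
14 + 9
13 + 10
12 + 11
11 + 6 + 6
10 + 7 + 6
9 + 8 + 6
9 + 7 + 7
8 + 8 + 7

12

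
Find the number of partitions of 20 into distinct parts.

A partial list (first 12 by largest part):
20
19, 1
18, 2
17, 3
17, 2, 1
16, 4
16, 3, 1
15, 5
15, 4, 1
15, 3, 2
14, 6
14, 5, 1
…and 52 more, for 64 total.

64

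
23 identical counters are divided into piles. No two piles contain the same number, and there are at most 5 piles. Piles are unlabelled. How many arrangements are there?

102

There are 102 such partitions.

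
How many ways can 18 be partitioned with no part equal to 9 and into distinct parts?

A partial list (first 12 by largest part):
18
17, 1
16, 2
15, 3
15, 2, 1
14, 4
14, 3, 1
13, 5
13, 4, 1
13, 3, 2
12, 6
12, 5, 1
…and 27 more, for 39 total.

39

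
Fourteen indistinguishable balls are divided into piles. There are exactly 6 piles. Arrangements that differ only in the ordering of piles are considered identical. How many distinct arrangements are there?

20

Listing the qualifying partitions of 14:
9 + 1 + 1 + 1 + 1 + 1
8 + 2 + 1 + 1 + 1 + 1
7 + 3 + 1 + 1 + 1 + 1
7 + 2 + 2 + 1 + 1 + 1
6 + 4 + 1 + 1 + 1 + 1
6 + 3 + 2 + 1 + 1 + 1
6 + 2 + 2 + 2 + 1 + 1
5 + 5 + 1 + 1 + 1 + 1
5 + 4 + 2 + 1 + 1 + 1
5 + 3 + 3 + 1 + 1 + 1
5 + 3 + 2 + 2 + 1 + 1
5 + 2 + 2 + 2 + 2 + 1
4 + 4 + 3 + 1 + 1 + 1
4 + 4 + 2 + 2 + 1 + 1
4 + 3 + 3 + 2 + 1 + 1
4 + 3 + 2 + 2 + 2 + 1
4 + 2 + 2 + 2 + 2 + 2
3 + 3 + 3 + 3 + 1 + 1
3 + 3 + 3 + 2 + 2 + 1
3 + 3 + 2 + 2 + 2 + 2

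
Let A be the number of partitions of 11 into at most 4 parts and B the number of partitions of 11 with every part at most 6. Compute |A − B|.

Partitions of 11 into at most 4 parts: 27.
Partitions of 11 with every part at most 6: 44.
|27 − 44| = 17.

17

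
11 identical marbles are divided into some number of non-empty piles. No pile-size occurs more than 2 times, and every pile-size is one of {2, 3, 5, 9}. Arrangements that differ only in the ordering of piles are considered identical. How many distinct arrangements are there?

Listing the qualifying partitions of 11:
9,2
5,3,3

2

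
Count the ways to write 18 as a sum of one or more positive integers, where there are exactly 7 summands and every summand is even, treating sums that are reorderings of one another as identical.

Enumerating:
6+2+2+2+2+2+2
4+4+2+2+2+2+2

2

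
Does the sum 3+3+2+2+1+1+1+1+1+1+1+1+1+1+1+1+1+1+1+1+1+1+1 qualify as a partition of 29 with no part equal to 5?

Yes

The parts sum to 29, and the condition 'no summand equals 5' holds.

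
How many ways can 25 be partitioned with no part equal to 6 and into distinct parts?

Enumerating by decreasing first part gives 102 partitions in all.

102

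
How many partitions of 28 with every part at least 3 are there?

230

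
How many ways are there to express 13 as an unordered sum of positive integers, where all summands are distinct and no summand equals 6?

14

Enumerating:
13
1+12
2+11
3+10
1+2+10
4+9
1+3+9
5+8
1+4+8
2+3+8
1+5+7
2+4+7
1+2+3+7
1+3+4+5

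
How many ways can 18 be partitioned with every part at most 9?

There are 318 such partitions.

318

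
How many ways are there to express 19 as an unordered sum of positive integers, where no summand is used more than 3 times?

258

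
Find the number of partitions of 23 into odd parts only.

Direct enumeration gives 104 partitions.

104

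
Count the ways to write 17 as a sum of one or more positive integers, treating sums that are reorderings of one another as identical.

A full systematic count gives 297.

297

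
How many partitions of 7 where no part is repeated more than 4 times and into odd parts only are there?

4

Listing the qualifying partitions of 7:
7
5, 1, 1
3, 3, 1
3, 1, 1, 1, 1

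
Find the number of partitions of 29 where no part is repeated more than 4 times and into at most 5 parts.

603

Counting exhaustively, 603 partitions satisfy the conditions.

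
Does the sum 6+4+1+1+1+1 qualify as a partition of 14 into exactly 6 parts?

Yes

The parts sum to 14, and the condition 'there are exactly 6 summands' holds.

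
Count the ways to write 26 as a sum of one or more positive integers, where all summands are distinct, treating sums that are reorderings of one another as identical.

165

A full systematic count gives 165.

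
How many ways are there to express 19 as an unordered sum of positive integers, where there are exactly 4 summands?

54

A partial list (first 12 by largest part):
1, 1, 1, 16
1, 1, 2, 15
1, 1, 3, 14
1, 2, 2, 14
1, 1, 4, 13
1, 2, 3, 13
2, 2, 2, 13
1, 1, 5, 12
1, 2, 4, 12
1, 3, 3, 12
2, 2, 3, 12
1, 1, 6, 11
…and 42 more, for 54 total.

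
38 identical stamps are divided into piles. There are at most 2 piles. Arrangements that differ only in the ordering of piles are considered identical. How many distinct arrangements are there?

20

Listing the qualifying partitions of 38:
38
37+1
36+2
35+3
34+4
33+5
32+6
31+7
30+8
29+9
28+10
27+11
26+12
25+13
24+14
23+15
22+16
21+17
20+18
19+19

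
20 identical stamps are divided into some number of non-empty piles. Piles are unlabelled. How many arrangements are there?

627

There are 627 such partitions.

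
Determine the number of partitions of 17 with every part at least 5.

7

The partitions of 17 that satisfy the conditions:
17
12 + 5
11 + 6
10 + 7
9 + 8
7 + 5 + 5
6 + 6 + 5
Counting gives 7.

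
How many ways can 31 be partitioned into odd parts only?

Direct enumeration gives 340 partitions.

340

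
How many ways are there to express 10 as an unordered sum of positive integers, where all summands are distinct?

10

Enumerating:
10
1,9
2,8
3,7
1,2,7
4,6
1,3,6
1,4,5
2,3,5
1,2,3,4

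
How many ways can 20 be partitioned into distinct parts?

A partial list (first 12 by largest part):
20
1,19
2,18
3,17
1,2,17
4,16
1,3,16
5,15
1,4,15
2,3,15
6,14
1,5,14
…and 52 more, for 64 total.

64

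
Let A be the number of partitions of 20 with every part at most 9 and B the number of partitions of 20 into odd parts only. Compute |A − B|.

424

Partitions of 20 with every part at most 9: 488.
Partitions of 20 into odd parts only: 64.
|488 − 64| = 424.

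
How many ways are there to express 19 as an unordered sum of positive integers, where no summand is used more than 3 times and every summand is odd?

24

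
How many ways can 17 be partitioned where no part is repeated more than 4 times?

Direct enumeration gives 205 partitions.

205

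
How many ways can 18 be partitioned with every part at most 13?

373

Direct enumeration gives 373 partitions.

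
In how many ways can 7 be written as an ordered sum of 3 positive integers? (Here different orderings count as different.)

15

By stars and bars with positive parts, the count is C(6,2) = 15.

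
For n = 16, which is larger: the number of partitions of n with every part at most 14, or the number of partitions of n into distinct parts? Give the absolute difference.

197

Partitions of 16 with every part at most 14: 229.
Partitions of 16 into distinct parts: 32.
|229 − 32| = 197.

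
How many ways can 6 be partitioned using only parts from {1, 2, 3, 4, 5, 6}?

11

Enumerating:
6
5+1
4+2
4+1+1
3+3
3+2+1
3+1+1+1
2+2+2
2+2+1+1
2+1+1+1+1
1+1+1+1+1+1
Counting gives 11.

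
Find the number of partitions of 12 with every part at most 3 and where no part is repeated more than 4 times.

9

The partitions of 12 that satisfy the conditions:
3+3+3+3
1+2+3+3+3
1+1+1+3+3+3
2+2+2+3+3
1+1+2+2+3+3
1+1+1+1+2+3+3
1+2+2+2+2+3
1+1+1+2+2+2+3
1+1+1+1+2+2+2+2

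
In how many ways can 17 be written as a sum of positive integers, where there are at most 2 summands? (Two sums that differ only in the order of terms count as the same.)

9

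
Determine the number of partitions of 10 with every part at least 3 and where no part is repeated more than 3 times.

5

They are:
10
7, 3
6, 4
5, 5
4, 3, 3
That's 5 in total.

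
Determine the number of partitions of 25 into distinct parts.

Enumerating by decreasing first part gives 142 partitions in all.

142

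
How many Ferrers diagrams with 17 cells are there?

There are 297 such partitions.

297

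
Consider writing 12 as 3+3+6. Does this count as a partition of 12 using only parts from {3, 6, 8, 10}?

Yes

The parts sum to 12, and the condition 'each summand belongs to {3, 6, 8, 10}' holds.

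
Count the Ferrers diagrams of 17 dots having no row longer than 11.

278

There are 278 such partitions.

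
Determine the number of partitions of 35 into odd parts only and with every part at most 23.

561

A full systematic count gives 561.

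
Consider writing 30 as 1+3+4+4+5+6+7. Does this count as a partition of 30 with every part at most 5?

The parts sum to 30, and the condition 'no summand exceeds 5' is violated.

No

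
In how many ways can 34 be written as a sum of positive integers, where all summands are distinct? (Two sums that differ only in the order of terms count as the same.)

512

Enumerating by decreasing first part gives 512 partitions in all.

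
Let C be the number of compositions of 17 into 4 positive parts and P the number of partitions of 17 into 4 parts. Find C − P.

521

Ordered (compositions into 4 parts): C(16,3) = 560.
Unordered (partitions into 4 parts): 39.
Difference: 560 − 39 = 521.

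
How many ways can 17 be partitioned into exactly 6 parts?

There are too many to list fully; the first 12 (by largest part) are:
12, 1, 1, 1, 1, 1
11, 2, 1, 1, 1, 1
10, 3, 1, 1, 1, 1
10, 2, 2, 1, 1, 1
9, 4, 1, 1, 1, 1
9, 3, 2, 1, 1, 1
9, 2, 2, 2, 1, 1
8, 5, 1, 1, 1, 1
8, 4, 2, 1, 1, 1
8, 3, 3, 1, 1, 1
8, 3, 2, 2, 1, 1
8, 2, 2, 2, 2, 1
…and 32 more, for 44 total.

44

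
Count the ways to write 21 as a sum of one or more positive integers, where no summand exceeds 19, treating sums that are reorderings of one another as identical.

Systematic enumeration (by largest part, then next-largest, …) yields 790.

790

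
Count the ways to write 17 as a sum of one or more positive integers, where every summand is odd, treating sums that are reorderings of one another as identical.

38

There are too many to list fully; the first 12 (by largest part) are:
17
15+1+1
13+3+1
13+1+1+1+1
11+5+1
11+3+3
11+3+1+1+1
11+1+1+1+1+1+1
9+7+1
9+5+3
9+5+1+1+1
9+3+3+1+1
…and 26 more, for 38 total.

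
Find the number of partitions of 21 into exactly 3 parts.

There are too many to list fully; the first 12 (by largest part) are:
1 + 1 + 19
1 + 2 + 18
1 + 3 + 17
2 + 2 + 17
1 + 4 + 16
2 + 3 + 16
1 + 5 + 15
2 + 4 + 15
3 + 3 + 15
1 + 6 + 14
2 + 5 + 14
3 + 4 + 14
…and 25 more, for 37 total.

37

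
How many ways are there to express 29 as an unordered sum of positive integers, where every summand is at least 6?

32

There are too many to list fully; the first 12 (by largest part) are:
29
23, 6
22, 7
21, 8
20, 9
19, 10
18, 11
17, 12
17, 6, 6
16, 13
16, 7, 6
15, 14
…and 20 more, for 32 total.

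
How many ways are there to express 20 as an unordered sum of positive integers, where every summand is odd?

64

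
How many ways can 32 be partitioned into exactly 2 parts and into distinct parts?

Listing the qualifying partitions of 32:
1, 31
2, 30
3, 29
4, 28
5, 27
6, 26
7, 25
8, 24
9, 23
10, 22
11, 21
12, 20
13, 19
14, 18
15, 17

15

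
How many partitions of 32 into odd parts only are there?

Systematic enumeration (by largest part, then next-largest, …) yields 390.

390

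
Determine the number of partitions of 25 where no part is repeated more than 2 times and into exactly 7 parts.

There are too many to list fully; the first 12 (by largest part) are:
13,3,3,2,2,1,1
12,4,3,2,2,1,1
11,5,3,2,2,1,1
11,4,4,2,2,1,1
11,4,3,3,2,1,1
10,6,3,2,2,1,1
10,5,4,2,2,1,1
10,5,3,3,2,1,1
10,4,4,3,2,1,1
10,4,3,3,2,2,1
9,7,3,2,2,1,1
9,6,4,2,2,1,1
…and 45 more, for 57 total.

57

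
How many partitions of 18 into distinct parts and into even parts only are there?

Listing the qualifying partitions of 18:
18
2+16
4+14
6+12
2+4+12
8+10
2+6+10
4+6+8
That's 8 in total.

8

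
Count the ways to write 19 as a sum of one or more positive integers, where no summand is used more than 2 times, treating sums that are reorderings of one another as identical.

Enumerating by decreasing first part gives 163 partitions in all.

163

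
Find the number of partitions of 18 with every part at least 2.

A full systematic count gives 88.

88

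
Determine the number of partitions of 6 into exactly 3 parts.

They are:
4+1+1
3+2+1
2+2+2

3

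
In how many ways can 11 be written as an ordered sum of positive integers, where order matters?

1024

Each of the 10 gaps between 11 units is either a break or not: 2^10 = 1024.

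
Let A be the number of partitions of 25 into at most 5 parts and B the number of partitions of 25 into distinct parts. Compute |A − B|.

235

Partitions of 25 into at most 5 parts: 377.
Partitions of 25 into distinct parts: 142.
|377 − 142| = 235.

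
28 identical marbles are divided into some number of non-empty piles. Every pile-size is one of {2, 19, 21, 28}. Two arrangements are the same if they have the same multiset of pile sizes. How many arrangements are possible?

Listing the qualifying partitions of 28:
28
2, 2, 2, 2, 2, 2, 2, 2, 2, 2, 2, 2, 2, 2

2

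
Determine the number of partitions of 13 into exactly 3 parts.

14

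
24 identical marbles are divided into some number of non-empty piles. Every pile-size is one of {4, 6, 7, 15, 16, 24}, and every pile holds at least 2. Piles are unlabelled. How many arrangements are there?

6

The partitions of 24 that satisfy the conditions:
24
16, 4, 4
7, 7, 6, 4
6, 6, 6, 6
6, 6, 4, 4, 4
4, 4, 4, 4, 4, 4
Counting gives 6.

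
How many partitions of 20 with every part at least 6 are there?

They are:
20
14 + 6
13 + 7
12 + 8
11 + 9
10 + 10
8 + 6 + 6
7 + 7 + 6

8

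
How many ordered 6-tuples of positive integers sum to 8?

21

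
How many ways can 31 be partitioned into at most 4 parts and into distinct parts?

Enumerating by decreasing first part gives 201 partitions in all.

201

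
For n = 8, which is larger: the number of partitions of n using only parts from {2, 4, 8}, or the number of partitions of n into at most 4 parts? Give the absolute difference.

11

Partitions of 8 using only parts from {2, 4, 8}: 4.
Partitions of 8 into at most 4 parts: 15.
|4 − 15| = 11.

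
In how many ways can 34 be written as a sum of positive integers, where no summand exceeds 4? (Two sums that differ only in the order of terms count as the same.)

411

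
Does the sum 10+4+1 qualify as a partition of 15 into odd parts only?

No

The parts sum to 15, and the condition 'every summand is odd' is violated.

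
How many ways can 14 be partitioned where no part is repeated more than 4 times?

Counting exhaustively, 100 partitions satisfy the conditions.

100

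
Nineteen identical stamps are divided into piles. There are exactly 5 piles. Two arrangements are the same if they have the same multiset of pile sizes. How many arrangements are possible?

There are too many to list fully; the first 12 (by largest part) are:
15, 1, 1, 1, 1
14, 2, 1, 1, 1
13, 3, 1, 1, 1
13, 2, 2, 1, 1
12, 4, 1, 1, 1
12, 3, 2, 1, 1
12, 2, 2, 2, 1
11, 5, 1, 1, 1
11, 4, 2, 1, 1
11, 3, 3, 1, 1
11, 3, 2, 2, 1
11, 2, 2, 2, 2
…and 58 more, for 70 total.

70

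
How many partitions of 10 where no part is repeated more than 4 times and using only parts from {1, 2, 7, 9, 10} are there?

Listing the qualifying partitions of 10:
10
9+1
7+2+1
7+1+1+1
2+2+2+2+1+1
2+2+2+1+1+1+1

6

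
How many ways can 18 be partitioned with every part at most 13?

373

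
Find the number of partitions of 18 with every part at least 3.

There are too many to list fully; the first 12 (by largest part) are:
18
15, 3
14, 4
13, 5
12, 6
12, 3, 3
11, 7
11, 4, 3
10, 8
10, 5, 3
10, 4, 4
9, 9
…and 21 more, for 33 total.

33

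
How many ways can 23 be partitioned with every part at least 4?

39

A partial list (first 12 by largest part):
23
19,4
18,5
17,6
16,7
15,8
15,4,4
14,9
14,5,4
13,10
13,6,4
13,5,5
…and 27 more, for 39 total.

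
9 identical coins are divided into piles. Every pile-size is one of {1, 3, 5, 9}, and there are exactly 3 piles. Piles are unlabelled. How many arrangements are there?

2

They are:
5+3+1
3+3+3
Counting gives 2.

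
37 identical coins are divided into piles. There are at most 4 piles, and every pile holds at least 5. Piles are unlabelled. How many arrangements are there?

Direct enumeration gives 139 partitions.

139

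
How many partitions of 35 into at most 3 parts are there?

120

Counting exhaustively, 120 partitions satisfy the conditions.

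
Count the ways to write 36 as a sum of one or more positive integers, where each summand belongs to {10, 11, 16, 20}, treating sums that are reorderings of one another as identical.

They are:
20, 16
16, 10, 10
That's 2 in total.

2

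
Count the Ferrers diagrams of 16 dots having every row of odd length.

32

A partial list (first 12 by largest part):
15, 1
13, 3
13, 1, 1, 1
11, 5
11, 3, 1, 1
11, 1, 1, 1, 1, 1
9, 7
9, 5, 1, 1
9, 3, 3, 1
9, 3, 1, 1, 1, 1
9, 1, 1, 1, 1, 1, 1, 1
7, 7, 1, 1
…and 20 more, for 32 total.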